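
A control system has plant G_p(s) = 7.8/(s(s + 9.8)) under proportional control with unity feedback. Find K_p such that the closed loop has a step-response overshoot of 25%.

From %OS = 100·exp(−πζ/√(1−ζ²)) = 25%, ζ = −ln(0.25)/√(π²+ln²(0.25)) = 0.4037.
Characteristic equation s² + 9.8s + 7.8K_p = 0 gives ζ = 9.8/(2√(7.8K_p)).
Setting ζ = 0.4037: √(7.8K_p) = 9.8/(2·0.4037) = 12.14, so K_p = 147.3/7.8 = 18.9.

K_p = 18.9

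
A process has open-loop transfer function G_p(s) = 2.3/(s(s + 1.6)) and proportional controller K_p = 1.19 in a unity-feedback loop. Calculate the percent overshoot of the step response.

Closed-loop characteristic equation: s² + 1.6s + 2.737 = 0, so ω_n = 1.654 rad/s and ζ = 1.6/(2·1.654) = 0.4836.
%OS = 100·exp(−πζ/√(1−ζ²)) = 100·exp(−π·0.4836/√0.7662) = 17.6%.

17.6%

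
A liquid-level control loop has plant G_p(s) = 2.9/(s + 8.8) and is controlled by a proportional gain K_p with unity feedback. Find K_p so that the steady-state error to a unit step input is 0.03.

The loop is type 0, so e_ss(step) = 1/(1 + K_pos) with K_pos = K_p·G_p(0).
G_p(0) = 0.3295. Require 1/(1 + K_p·0.3295) = 0.03, so 1 + 0.3295·K_p = 33.33.
K_p = (33.33 − 1)/0.3295 = 98.1.

K_p = 98.1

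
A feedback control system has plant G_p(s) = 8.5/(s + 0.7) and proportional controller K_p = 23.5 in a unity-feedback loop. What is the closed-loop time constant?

Closed-loop transfer function: T(s) = K_p·G_p(s)/(1 + K_p·G_p(s)) = 199.8/(s + 0.7 + 199.8) = 199.8/(s + 200.4).
Time constant τ = 1/200.4 = 0.00499 s.

τ = 0.00499 s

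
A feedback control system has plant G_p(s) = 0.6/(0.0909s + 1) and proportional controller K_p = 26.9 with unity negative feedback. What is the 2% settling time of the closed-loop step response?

Closed loop: T(s) = K_p·G_p/(1+K_p·G_p) = 16.14/(0.0909s + 1 + 16.14), with pole at s = −(1 + 16.14)/0.0909 = −188.6.
τ = 1/188.6 = 0.005303 s, so 2% settling time ≈ 4τ = 0.0212 s.

T_s ≈ 0.0212 s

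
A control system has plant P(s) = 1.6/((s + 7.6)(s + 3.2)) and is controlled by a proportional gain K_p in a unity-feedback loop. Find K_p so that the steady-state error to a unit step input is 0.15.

Steady-state error for a unit step on this type-0 loop is 1/(1 + K_p·P(0)).
P(0) = 0.06579. Require 1/(1 + K_p·0.06579) = 0.15, so 1 + 0.06579·K_p = 6.667.
K_p = (6.667 − 1)/0.06579 = 86.1.

K_p = 86.1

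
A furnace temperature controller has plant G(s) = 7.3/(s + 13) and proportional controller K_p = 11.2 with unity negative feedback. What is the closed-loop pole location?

s = -94.76

Closed-loop transfer function: T(s) = K_p·G(s)/(1 + K_p·G(s)) = 81.76/(s + 13 + 81.76) = 81.76/(s + 94.76).
The closed-loop pole is at s = −94.76.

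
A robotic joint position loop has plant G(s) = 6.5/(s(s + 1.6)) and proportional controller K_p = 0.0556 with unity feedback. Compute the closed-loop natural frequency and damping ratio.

The closed-loop denominator is s(s+1.6) + 0.0556·6.5 = s² + 1.6s + 0.3614.
Matching s² + 2ζω_n s + ω_n²: ω_n = √0.3614 = 0.6012 rad/s and 2ζω_n = 1.6, so ζ = 1.6/(2·0.6012) = 1.33.

ω_n = 0.601 rad/s, ζ = 1.33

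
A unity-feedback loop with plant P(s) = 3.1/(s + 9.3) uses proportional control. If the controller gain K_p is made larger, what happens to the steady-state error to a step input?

decrease

The position error constant K_pos = K_p·P(0) grows with K_p, and e_ss = 1/(1+K_pos) falls.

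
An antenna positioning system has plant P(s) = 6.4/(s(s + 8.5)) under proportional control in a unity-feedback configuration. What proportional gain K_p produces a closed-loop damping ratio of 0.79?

Closed-loop characteristic equation: s² + 8.5s + K_p·6.4 = 0.
So ω_n = √(6.4K_p) and 2ζω_n = 8.5, giving ζ = 8.5/(2√(6.4K_p)).
Setting ζ = 0.79: √(6.4K_p) = 8.5/(2·0.79) = 5.38, so K_p = 28.94/6.4 = 4.52.

K_p = 4.52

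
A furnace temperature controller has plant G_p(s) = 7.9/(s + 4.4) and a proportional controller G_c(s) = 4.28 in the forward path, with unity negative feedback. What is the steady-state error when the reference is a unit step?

The loop is type 0. Static position error constant K_pos = G_c(0)·G_p(0) = 4.28·1.795 = 7.685.
Steady-state error to a unit step: e_ss = 1/(1+K_pos) = 1/8.685 = 0.115.

0.115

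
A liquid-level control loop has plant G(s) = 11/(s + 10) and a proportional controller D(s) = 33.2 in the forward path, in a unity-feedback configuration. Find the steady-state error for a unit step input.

0.0267

The loop is type 0. Static position error constant K_pos = D(0)·G(0) = 33.2·1.1 = 36.52.
Steady-state error to a unit step: e_ss = 1/(1+K_pos) = 1/37.52 = 0.0267.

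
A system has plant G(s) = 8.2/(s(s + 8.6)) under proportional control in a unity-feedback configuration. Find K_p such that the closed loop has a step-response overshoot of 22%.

From %OS = 100·exp(−πζ/√(1−ζ²)) = 22%, ζ = −ln(0.22)/√(π²+ln²(0.22)) = 0.4342.
Characteristic equation s² + 8.6s + 8.2K_p = 0 gives ζ = 8.6/(2√(8.2K_p)).
Setting ζ = 0.4342: √(8.2K_p) = 8.6/(2·0.4342) = 9.904, so K_p = 98.09/8.2 = 12.

K_p = 12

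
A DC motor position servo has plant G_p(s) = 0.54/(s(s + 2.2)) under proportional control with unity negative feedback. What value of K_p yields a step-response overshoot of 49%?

K_p = 45.7

From %OS = 100·exp(−πζ/√(1−ζ²)) = 49%, ζ = −ln(0.49)/√(π²+ln²(0.49)) = 0.2214.
Characteristic equation s² + 2.2s + 0.54K_p = 0 gives ζ = 2.2/(2√(0.54K_p)).
Setting ζ = 0.2214: √(0.54K_p) = 2.2/(2·0.2214) = 4.968, so K_p = 24.68/0.54 = 45.7.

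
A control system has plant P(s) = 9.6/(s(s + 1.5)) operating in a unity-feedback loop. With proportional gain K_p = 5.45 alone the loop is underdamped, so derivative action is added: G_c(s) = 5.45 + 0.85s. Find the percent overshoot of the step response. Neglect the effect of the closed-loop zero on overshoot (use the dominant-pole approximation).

5.97%

Forward path: (5.45 + 0.85s)·9.6/(s(s+1.5)). The closed-loop characteristic equation is s² + (1.5 + 9.6·0.85)s + 9.6·5.45 = 0.
That is s² + 9.66s + 52.32 = 0, so ω_n = 7.233 rad/s and ζ = 9.66/(2·7.233) = 0.6677.
%OS = 100·exp(−πζ/√(1−ζ²)) = 5.97%.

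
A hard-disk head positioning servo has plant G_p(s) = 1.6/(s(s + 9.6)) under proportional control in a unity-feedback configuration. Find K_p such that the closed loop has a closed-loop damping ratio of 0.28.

K_p = 184

Closed-loop characteristic equation: s² + 9.6s + K_p·1.6 = 0.
So ω_n = √(1.6K_p) and 2ζω_n = 9.6, giving ζ = 9.6/(2√(1.6K_p)).
Setting ζ = 0.28: √(1.6K_p) = 9.6/(2·0.28) = 17.14, so K_p = 293.9/1.6 = 184.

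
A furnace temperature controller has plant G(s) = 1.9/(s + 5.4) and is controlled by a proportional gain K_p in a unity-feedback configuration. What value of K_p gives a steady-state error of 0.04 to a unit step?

For a type-0 loop with proportional control, e_ss = 1/(1 + K_p·G(0)).
G(0) = 0.3519. Require 1/(1 + K_p·0.3519) = 0.04, so 1 + 0.3519·K_p = 25.
K_p = (25 − 1)/0.3519 = 68.2.

K_p = 68.2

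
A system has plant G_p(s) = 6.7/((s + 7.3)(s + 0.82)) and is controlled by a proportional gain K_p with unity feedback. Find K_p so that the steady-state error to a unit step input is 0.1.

For a type-0 loop with proportional control, e_ss = 1/(1 + K_p·G_p(0)).
G_p(0) = 1.119. Require 1/(1 + K_p·1.119) = 0.1, so 1 + 1.119·K_p = 10.
K_p = (10 − 1)/1.119 = 8.04.

K_p = 8.04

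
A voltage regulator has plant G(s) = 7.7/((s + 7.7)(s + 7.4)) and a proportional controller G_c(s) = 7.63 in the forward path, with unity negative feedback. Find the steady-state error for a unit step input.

0.492

The loop is type 0. Static position error constant K_pos = G_c(0)·G(0) = 7.63·0.1351 = 1.031.
Steady-state error to a unit step: e_ss = 1/(1+K_pos) = 1/2.031 = 0.492.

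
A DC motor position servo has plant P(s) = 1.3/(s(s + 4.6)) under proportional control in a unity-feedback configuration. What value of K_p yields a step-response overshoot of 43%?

K_p = 60.5

From %OS = 100·exp(−πζ/√(1−ζ²)) = 43%, ζ = −ln(0.43)/√(π²+ln²(0.43)) = 0.2594.
Characteristic equation s² + 4.6s + 1.3K_p = 0 gives ζ = 4.6/(2√(1.3K_p)).
Setting ζ = 0.2594: √(1.3K_p) = 4.6/(2·0.2594) = 8.865, so K_p = 78.59/1.3 = 60.5.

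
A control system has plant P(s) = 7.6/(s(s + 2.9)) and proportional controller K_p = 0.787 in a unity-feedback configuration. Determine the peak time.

T_p = 1.6 s

From 1 + K_pP(s) = 0: s² + 2.9s + 5.981 = 0 ⇒ ω_n = 2.446, ζ = 0.5929.
Damped frequency ω_d = ω_n√(1−ζ²) = 1.969 rad/s, so peak time T_p = π/ω_d = 1.6 s.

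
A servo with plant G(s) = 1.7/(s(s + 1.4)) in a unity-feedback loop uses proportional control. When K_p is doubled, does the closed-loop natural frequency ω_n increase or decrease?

increase

ω_n = √(1.7·K_p), which grows with K_p.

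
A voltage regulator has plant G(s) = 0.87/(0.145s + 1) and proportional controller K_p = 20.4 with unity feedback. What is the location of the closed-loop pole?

Closed loop: T(s) = K_p·G/(1+K_p·G) = 17.75/(0.145s + 1 + 17.75), with pole at s = −(1 + 17.75)/0.145 = −129.3.

s = -129.3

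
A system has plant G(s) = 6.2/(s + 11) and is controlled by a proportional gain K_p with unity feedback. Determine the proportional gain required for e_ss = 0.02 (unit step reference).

K_p = 86.9

For a type-0 loop with proportional control, e_ss = 1/(1 + K_p·G(0)).
G(0) = 0.5636. Require 1/(1 + K_p·0.5636) = 0.02, so 1 + 0.5636·K_p = 50.
K_p = (50 − 1)/0.5636 = 86.9.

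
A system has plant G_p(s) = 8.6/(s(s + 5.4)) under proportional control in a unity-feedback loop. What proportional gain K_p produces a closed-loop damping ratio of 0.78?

Closed-loop characteristic equation: s² + 5.4s + K_p·8.6 = 0.
So ω_n = √(8.6K_p) and 2ζω_n = 5.4, giving ζ = 5.4/(2√(8.6K_p)).
Setting ζ = 0.78: √(8.6K_p) = 5.4/(2·0.78) = 3.462, so K_p = 11.98/8.6 = 1.39.

K_p = 1.39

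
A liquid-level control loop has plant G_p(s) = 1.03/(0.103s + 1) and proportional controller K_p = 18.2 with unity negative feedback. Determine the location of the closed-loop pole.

Closed loop: T(s) = K_p·G_p/(1+K_p·G_p) = 18.75/(0.103s + 1 + 18.75), with pole at s = −(1 + 18.75)/0.103 = −191.7.

s = -191.7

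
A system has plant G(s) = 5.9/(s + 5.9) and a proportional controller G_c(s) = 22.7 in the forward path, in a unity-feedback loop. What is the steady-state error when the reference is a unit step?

The loop is type 0. Static position error constant K_pos = G_c(0)·G(0) = 22.7·1 = 22.7.
Steady-state error to a unit step: e_ss = 1/(1+K_pos) = 1/23.7 = 0.0422.

0.0422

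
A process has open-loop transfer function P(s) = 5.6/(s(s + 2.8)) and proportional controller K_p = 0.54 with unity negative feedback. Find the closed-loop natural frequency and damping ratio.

ω_n = 1.74 rad/s, ζ = 0.805

With unity feedback the closed-loop characteristic equation is s² + 2.8s + 0.54·5.6 = s² + 2.8s + 3.024 = 0.
So ω_n² = 3.024 ⇒ ω_n = 1.739 rad/s, and ζ = 2.8/(2ω_n) = 0.805.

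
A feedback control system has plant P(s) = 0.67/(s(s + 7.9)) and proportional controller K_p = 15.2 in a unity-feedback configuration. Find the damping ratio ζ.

With unity feedback the closed-loop characteristic equation is s² + 7.9s + 15.2·0.67 = s² + 7.9s + 10.18 = 0.
So ω_n² = 10.18 ⇒ ω_n = 3.191 rad/s, and ζ = 7.9/(2ω_n) = 1.24.

ζ = 1.24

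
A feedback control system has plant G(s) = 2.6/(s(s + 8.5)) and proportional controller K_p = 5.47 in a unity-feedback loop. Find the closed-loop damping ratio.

ζ = 1.13

1 + K_p·G(s) = 0 gives s² + 8.5s + 14.22 = 0.
Matching s² + 2ζω_n s + ω_n²: ω_n = √14.22 = 3.771 rad/s and 2ζω_n = 8.5, so ζ = 8.5/(2·3.771) = 1.13.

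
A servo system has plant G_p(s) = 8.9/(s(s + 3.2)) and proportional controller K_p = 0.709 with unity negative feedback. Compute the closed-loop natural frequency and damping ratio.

The closed-loop denominator is s(s+3.2) + 0.709·8.9 = s² + 3.2s + 6.31.
Matching s² + 2ζω_n s + ω_n²: ω_n = √6.31 = 2.512 rad/s and 2ζω_n = 3.2, so ζ = 3.2/(2·2.512) = 0.637.

ω_n = 2.51 rad/s, ζ = 0.637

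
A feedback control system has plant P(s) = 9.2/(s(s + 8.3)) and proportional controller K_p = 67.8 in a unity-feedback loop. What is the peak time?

From 1 + K_pP(s) = 0: s² + 8.3s + 623.8 = 0 ⇒ ω_n = 24.98, ζ = 0.1662.
Damped frequency ω_d = ω_n√(1−ζ²) = 24.63 rad/s, so peak time T_p = π/ω_d = 0.128 s.

T_p = 0.128 s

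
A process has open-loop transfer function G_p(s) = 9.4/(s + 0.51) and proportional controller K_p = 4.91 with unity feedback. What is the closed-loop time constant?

Closed-loop transfer function: T(s) = K_p·G_p(s)/(1 + K_p·G_p(s)) = 46.15/(s + 0.51 + 46.15) = 46.15/(s + 46.66).
Time constant τ = 1/46.66 = 0.0214 s.

τ = 0.0214 s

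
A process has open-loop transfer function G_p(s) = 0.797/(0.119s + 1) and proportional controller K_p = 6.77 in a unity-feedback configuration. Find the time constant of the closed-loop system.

τ = 0.0186 s

Closed loop: T(s) = K_p·G_p/(1+K_p·G_p) = 5.396/(0.119s + 1 + 5.396), with pole at s = −(1 + 5.396)/0.119 = −53.75.
Closed-loop time constant τ = 1/53.75 = 0.0186 s.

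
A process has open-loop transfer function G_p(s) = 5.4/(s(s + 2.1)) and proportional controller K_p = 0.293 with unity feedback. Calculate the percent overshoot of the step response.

0.854%

From 1 + K_pG_p(s) = 0: s² + 2.1s + 1.582 = 0 ⇒ ω_n = 1.258, ζ = 0.8348.
%OS = 100·exp(−πζ/√(1−ζ²)) = 100·exp(−π·0.8348/√0.3032) = 0.854%.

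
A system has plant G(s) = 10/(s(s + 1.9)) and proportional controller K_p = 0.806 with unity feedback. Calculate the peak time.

From 1 + K_pG(s) = 0: s² + 1.9s + 8.06 = 0 ⇒ ω_n = 2.839, ζ = 0.3346.
Damped frequency ω_d = ω_n√(1−ζ²) = 2.675 rad/s, so peak time T_p = π/ω_d = 1.17 s.

T_p = 1.17 s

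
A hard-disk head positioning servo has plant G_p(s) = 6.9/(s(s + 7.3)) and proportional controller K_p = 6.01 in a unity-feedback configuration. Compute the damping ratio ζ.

ζ = 0.567

The closed-loop denominator is s(s+7.3) + 6.01·6.9 = s² + 7.3s + 41.47.
So ω_n² = 41.47 ⇒ ω_n = 6.44 rad/s, and ζ = 7.3/(2ω_n) = 0.567.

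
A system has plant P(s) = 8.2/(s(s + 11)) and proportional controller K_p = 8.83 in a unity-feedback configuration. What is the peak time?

T_p = 0.484 s

Closed-loop characteristic equation: s² + 11s + 72.41 = 0, so ω_n = 8.509 rad/s and ζ = 11/(2·8.509) = 0.6464.
Damped frequency ω_d = ω_n√(1−ζ²) = 6.493 rad/s, so peak time T_p = π/ω_d = 0.484 s.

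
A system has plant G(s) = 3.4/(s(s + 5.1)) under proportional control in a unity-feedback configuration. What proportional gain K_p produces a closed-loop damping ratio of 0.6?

Closed-loop characteristic equation: s² + 5.1s + K_p·3.4 = 0.
So ω_n = √(3.4K_p) and 2ζω_n = 5.1, giving ζ = 5.1/(2√(3.4K_p)).
Setting ζ = 0.6: √(3.4K_p) = 5.1/(2·0.6) = 4.25, so K_p = 18.06/3.4 = 5.31.

K_p = 5.31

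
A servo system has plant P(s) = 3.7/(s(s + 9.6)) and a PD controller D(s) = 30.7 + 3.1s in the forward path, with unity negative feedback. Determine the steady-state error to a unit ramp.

The loop has one pole at the origin (type 1). Velocity error constant K_v = lim_{s→0} s·D(s)P(s) = 30.7·3.7/9.6 = 11.83.
Steady-state error to a unit ramp: e_ss = 1/K_v = 0.0845.

0.0845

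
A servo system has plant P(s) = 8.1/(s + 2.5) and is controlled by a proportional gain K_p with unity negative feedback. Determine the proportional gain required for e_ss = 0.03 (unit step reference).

K_p = 9.98

For a type-0 loop with proportional control, e_ss = 1/(1 + K_p·P(0)).
P(0) = 3.24. Require 1/(1 + K_p·3.24) = 0.03, so 1 + 3.24·K_p = 33.33.
K_p = (33.33 − 1)/3.24 = 9.98.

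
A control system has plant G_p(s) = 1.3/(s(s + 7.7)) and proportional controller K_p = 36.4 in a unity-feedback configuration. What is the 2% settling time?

T_s ≈ 1.04 s

From 1 + K_pG_p(s) = 0: s² + 7.7s + 47.32 = 0 ⇒ ω_n = 6.879, ζ = 0.5597.
2% settling time T_s ≈ 4/(ζω_n) = 4/3.85 = 1.04 s.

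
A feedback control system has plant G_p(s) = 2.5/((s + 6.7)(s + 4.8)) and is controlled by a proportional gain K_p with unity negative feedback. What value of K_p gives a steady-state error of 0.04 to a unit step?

Steady-state error for a unit step on this type-0 loop is 1/(1 + K_p·G_p(0)).
G_p(0) = 0.07774. Require 1/(1 + K_p·0.07774) = 0.04, so 1 + 0.07774·K_p = 25.
K_p = (25 − 1)/0.07774 = 309.

K_p = 309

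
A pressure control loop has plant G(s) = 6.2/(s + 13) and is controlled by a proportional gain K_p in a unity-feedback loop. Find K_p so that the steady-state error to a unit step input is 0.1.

Steady-state error for a unit step on this type-0 loop is 1/(1 + K_p·G(0)).
G(0) = 0.4769. Require 1/(1 + K_p·0.4769) = 0.1, so 1 + 0.4769·K_p = 10.
K_p = (10 − 1)/0.4769 = 18.9.

K_p = 18.9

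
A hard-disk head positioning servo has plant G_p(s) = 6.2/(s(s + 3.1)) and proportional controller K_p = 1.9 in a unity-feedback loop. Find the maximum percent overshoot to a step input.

Closed-loop characteristic equation: s² + 3.1s + 11.78 = 0, so ω_n = 3.432 rad/s and ζ = 3.1/(2·3.432) = 0.4516.
%OS = 100·exp(−πζ/√(1−ζ²)) = 100·exp(−π·0.4516/√0.7961) = 20.4%.

20.4%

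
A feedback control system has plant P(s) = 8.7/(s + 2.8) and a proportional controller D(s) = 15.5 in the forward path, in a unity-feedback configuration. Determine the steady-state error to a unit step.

0.0203

The loop is type 0. Static position error constant K_pos = D(0)·P(0) = 15.5·3.107 = 48.16.
Steady-state error to a unit step: e_ss = 1/(1+K_pos) = 1/49.16 = 0.0203.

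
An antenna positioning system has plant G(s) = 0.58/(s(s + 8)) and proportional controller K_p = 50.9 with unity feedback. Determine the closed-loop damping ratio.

The closed-loop denominator is s(s+8) + 50.9·0.58 = s² + 8s + 29.52.
So ω_n² = 29.52 ⇒ ω_n = 5.433 rad/s, and ζ = 8/(2ω_n) = 0.736.

ζ = 0.736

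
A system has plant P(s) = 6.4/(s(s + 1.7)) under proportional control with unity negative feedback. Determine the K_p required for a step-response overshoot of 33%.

K_p = 1.02

From %OS = 100·exp(−πζ/√(1−ζ²)) = 33%, ζ = −ln(0.33)/√(π²+ln²(0.33)) = 0.3328.
Characteristic equation s² + 1.7s + 6.4K_p = 0 gives ζ = 1.7/(2√(6.4K_p)).
Setting ζ = 0.3328: √(6.4K_p) = 1.7/(2·0.3328) = 2.554, so K_p = 6.524/6.4 = 1.02.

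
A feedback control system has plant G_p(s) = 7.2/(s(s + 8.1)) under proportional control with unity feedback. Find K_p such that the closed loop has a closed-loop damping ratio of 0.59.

K_p = 6.54

Closed-loop characteristic equation: s² + 8.1s + K_p·7.2 = 0.
So ω_n = √(7.2K_p) and 2ζω_n = 8.1, giving ζ = 8.1/(2√(7.2K_p)).
Setting ζ = 0.59: √(7.2K_p) = 8.1/(2·0.59) = 6.864, so K_p = 47.12/7.2 = 6.54.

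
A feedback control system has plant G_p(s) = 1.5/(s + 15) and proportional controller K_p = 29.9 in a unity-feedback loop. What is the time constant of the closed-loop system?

τ = 0.0167 s

Closed-loop transfer function: T(s) = K_p·G_p(s)/(1 + K_p·G_p(s)) = 44.85/(s + 15 + 44.85) = 44.85/(s + 59.85).
Time constant τ = 1/59.85 = 0.0167 s.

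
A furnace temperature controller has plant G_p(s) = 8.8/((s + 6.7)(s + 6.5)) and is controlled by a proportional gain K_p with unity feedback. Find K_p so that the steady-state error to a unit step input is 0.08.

K_p = 56.9

Steady-state error for a unit step on this type-0 loop is 1/(1 + K_p·G_p(0)).
G_p(0) = 0.2021. Require 1/(1 + K_p·0.2021) = 0.08, so 1 + 0.2021·K_p = 12.5.
K_p = (12.5 − 1)/0.2021 = 56.9.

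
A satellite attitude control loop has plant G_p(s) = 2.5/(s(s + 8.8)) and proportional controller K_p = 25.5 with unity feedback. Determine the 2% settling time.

T_s ≈ 0.909 s

The closed-loop denominator s² + 8.8s + 63.75 gives ω_n = √63.75 = 7.984 and ζ = 8.8/(2ω_n) = 0.5511.
2% settling time T_s ≈ 4/(ζω_n) = 4/4.4 = 0.909 s.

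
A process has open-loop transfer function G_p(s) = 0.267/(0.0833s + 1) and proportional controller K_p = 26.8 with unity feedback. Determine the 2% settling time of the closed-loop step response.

Closed loop: T(s) = K_p·G_p/(1+K_p·G_p) = 7.156/(0.0833s + 1 + 7.156), with pole at s = −(1 + 7.156)/0.0833 = −97.91.
τ = 1/97.91 = 0.01021 s, so 2% settling time ≈ 4τ = 0.0409 s.

T_s ≈ 0.0409 s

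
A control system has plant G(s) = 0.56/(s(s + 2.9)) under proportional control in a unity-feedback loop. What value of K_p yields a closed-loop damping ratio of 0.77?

K_p = 6.33

Closed-loop characteristic equation: s² + 2.9s + K_p·0.56 = 0.
So ω_n = √(0.56K_p) and 2ζω_n = 2.9, giving ζ = 2.9/(2√(0.56K_p)).
Setting ζ = 0.77: √(0.56K_p) = 2.9/(2·0.77) = 1.883, so K_p = 3.546/0.56 = 6.33.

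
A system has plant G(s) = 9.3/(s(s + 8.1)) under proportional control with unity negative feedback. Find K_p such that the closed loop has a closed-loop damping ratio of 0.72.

K_p = 3.4

Closed-loop characteristic equation: s² + 8.1s + K_p·9.3 = 0.
So ω_n = √(9.3K_p) and 2ζω_n = 8.1, giving ζ = 8.1/(2√(9.3K_p)).
Setting ζ = 0.72: √(9.3K_p) = 8.1/(2·0.72) = 5.625, so K_p = 31.64/9.3 = 3.4.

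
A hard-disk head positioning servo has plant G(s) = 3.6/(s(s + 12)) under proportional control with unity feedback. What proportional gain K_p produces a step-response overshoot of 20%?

From %OS = 100·exp(−πζ/√(1−ζ²)) = 20%, ζ = −ln(0.2)/√(π²+ln²(0.2)) = 0.4559.
Characteristic equation s² + 12s + 3.6K_p = 0 gives ζ = 12/(2√(3.6K_p)).
Setting ζ = 0.4559: √(3.6K_p) = 12/(2·0.4559) = 13.16, so K_p = 173.2/3.6 = 48.1.

K_p = 48.1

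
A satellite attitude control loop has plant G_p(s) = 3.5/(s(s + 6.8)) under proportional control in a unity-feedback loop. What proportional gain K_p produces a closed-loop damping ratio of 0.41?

K_p = 19.6

Closed-loop characteristic equation: s² + 6.8s + K_p·3.5 = 0.
So ω_n = √(3.5K_p) and 2ζω_n = 6.8, giving ζ = 6.8/(2√(3.5K_p)).
Setting ζ = 0.41: √(3.5K_p) = 6.8/(2·0.41) = 8.293, so K_p = 68.77/3.5 = 19.6.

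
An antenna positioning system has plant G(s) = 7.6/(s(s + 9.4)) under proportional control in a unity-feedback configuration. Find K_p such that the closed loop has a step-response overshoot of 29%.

From %OS = 100·exp(−πζ/√(1−ζ²)) = 29%, ζ = −ln(0.29)/√(π²+ln²(0.29)) = 0.3666.
Characteristic equation s² + 9.4s + 7.6K_p = 0 gives ζ = 9.4/(2√(7.6K_p)).
Setting ζ = 0.3666: √(7.6K_p) = 9.4/(2·0.3666) = 12.82, so K_p = 164.4/7.6 = 21.6.

K_p = 21.6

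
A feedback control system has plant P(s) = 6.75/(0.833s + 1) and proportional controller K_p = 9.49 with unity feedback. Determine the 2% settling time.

Closed loop: T(s) = K_p·P/(1+K_p·P) = 64.06/(0.833s + 1 + 64.06), with pole at s = −(1 + 64.06)/0.833 = −78.1.
τ = 1/78.1 = 0.0128 s, so 2% settling time ≈ 4τ = 0.0512 s.

T_s ≈ 0.0512 s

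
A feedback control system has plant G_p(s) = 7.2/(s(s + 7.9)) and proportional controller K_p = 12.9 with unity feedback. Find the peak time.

T_p = 0.357 s

The closed-loop denominator s² + 7.9s + 92.88 gives ω_n = √92.88 = 9.637 and ζ = 7.9/(2ω_n) = 0.4099.
Damped frequency ω_d = ω_n√(1−ζ²) = 8.791 rad/s, so peak time T_p = π/ω_d = 0.357 s.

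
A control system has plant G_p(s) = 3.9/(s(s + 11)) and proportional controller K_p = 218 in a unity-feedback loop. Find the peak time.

Closed-loop characteristic equation: s² + 11s + 850.2 = 0, so ω_n = 29.16 rad/s and ζ = 11/(2·29.16) = 0.1886.
Damped frequency ω_d = ω_n√(1−ζ²) = 28.63 rad/s, so peak time T_p = π/ω_d = 0.11 s.

T_p = 0.11 s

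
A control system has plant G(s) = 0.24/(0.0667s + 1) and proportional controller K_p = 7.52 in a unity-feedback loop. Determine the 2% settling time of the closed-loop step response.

T_s ≈ 0.0951 s

Closed loop: T(s) = K_p·G/(1+K_p·G) = 1.805/(0.0667s + 1 + 1.805), with pole at s = −(1 + 1.805)/0.0667 = −42.05.
τ = 1/42.05 = 0.02378 s, so 2% settling time ≈ 4τ = 0.0951 s.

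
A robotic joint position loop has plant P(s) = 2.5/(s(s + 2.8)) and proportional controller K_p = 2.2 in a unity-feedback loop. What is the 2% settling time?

T_s ≈ 2.86 s

The closed-loop denominator s² + 2.8s + 5.5 gives ω_n = √5.5 = 2.345 and ζ = 2.8/(2ω_n) = 0.597.
2% settling time T_s ≈ 4/(ζω_n) = 4/1.4 = 2.86 s.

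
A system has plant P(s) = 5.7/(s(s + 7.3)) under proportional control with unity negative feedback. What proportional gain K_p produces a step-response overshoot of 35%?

From %OS = 100·exp(−πζ/√(1−ζ²)) = 35%, ζ = −ln(0.35)/√(π²+ln²(0.35)) = 0.3169.
Characteristic equation s² + 7.3s + 5.7K_p = 0 gives ζ = 7.3/(2√(5.7K_p)).
Setting ζ = 0.3169: √(5.7K_p) = 7.3/(2·0.3169) = 11.52, so K_p = 132.6/5.7 = 23.3.

K_p = 23.3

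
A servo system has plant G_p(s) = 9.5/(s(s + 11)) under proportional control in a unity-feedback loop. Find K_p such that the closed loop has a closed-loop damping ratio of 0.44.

K_p = 16.4

Closed-loop characteristic equation: s² + 11s + K_p·9.5 = 0.
So ω_n = √(9.5K_p) and 2ζω_n = 11, giving ζ = 11/(2√(9.5K_p)).
Setting ζ = 0.44: √(9.5K_p) = 11/(2·0.44) = 12.5, so K_p = 156.2/9.5 = 16.4.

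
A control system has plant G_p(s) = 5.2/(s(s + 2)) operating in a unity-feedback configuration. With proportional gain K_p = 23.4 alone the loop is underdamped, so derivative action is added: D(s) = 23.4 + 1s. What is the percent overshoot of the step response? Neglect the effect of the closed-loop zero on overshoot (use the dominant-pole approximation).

Forward path: (23.4 + 1s)·5.2/(s(s+2)). The closed-loop characteristic equation is s² + (2 + 5.2·1)s + 5.2·23.4 = 0.
That is s² + 7.2s + 121.7 = 0, so ω_n = 11.03 rad/s and ζ = 7.2/(2·11.03) = 0.3264.
%OS = 100·exp(−πζ/√(1−ζ²)) = 33.8%.

33.8%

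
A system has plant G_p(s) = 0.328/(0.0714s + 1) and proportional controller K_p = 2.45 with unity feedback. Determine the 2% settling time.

Closed loop: T(s) = K_p·G_p/(1+K_p·G_p) = 0.8036/(0.0714s + 1 + 0.8036), with pole at s = −(1 + 0.8036)/0.0714 = −25.26.
τ = 1/25.26 = 0.03959 s, so 2% settling time ≈ 4τ = 0.158 s.

T_s ≈ 0.158 s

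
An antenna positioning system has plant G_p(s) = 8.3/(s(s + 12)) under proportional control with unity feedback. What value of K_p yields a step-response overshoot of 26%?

From %OS = 100·exp(−πζ/√(1−ζ²)) = 26%, ζ = −ln(0.26)/√(π²+ln²(0.26)) = 0.3941.
Characteristic equation s² + 12s + 8.3K_p = 0 gives ζ = 12/(2√(8.3K_p)).
Setting ζ = 0.3941: √(8.3K_p) = 12/(2·0.3941) = 15.23, so K_p = 231.8/8.3 = 27.9.

K_p = 27.9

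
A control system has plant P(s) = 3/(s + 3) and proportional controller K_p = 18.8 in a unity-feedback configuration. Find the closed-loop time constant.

Closed-loop transfer function: T(s) = K_p·P(s)/(1 + K_p·P(s)) = 56.4/(s + 3 + 56.4) = 56.4/(s + 59.4).
Time constant τ = 1/59.4 = 0.0168 s.

τ = 0.0168 s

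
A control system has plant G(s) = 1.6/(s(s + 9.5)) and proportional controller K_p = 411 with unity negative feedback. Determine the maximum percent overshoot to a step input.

55.3%

From 1 + K_pG(s) = 0: s² + 9.5s + 657.6 = 0 ⇒ ω_n = 25.64, ζ = 0.1852.
%OS = 100·exp(−πζ/√(1−ζ²)) = 100·exp(−π·0.1852/√0.9657) = 55.3%.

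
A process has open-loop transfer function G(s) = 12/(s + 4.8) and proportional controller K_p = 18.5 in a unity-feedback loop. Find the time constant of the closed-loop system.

Closed-loop transfer function: T(s) = K_p·G(s)/(1 + K_p·G(s)) = 222/(s + 4.8 + 222) = 222/(s + 226.8).
Time constant τ = 1/226.8 = 0.00441 s.

τ = 0.00441 s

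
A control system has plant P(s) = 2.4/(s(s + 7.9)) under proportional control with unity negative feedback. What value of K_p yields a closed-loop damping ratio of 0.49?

K_p = 27.1

Closed-loop characteristic equation: s² + 7.9s + K_p·2.4 = 0.
So ω_n = √(2.4K_p) and 2ζω_n = 7.9, giving ζ = 7.9/(2√(2.4K_p)).
Setting ζ = 0.49: √(2.4K_p) = 7.9/(2·0.49) = 8.061, so K_p = 64.98/2.4 = 27.1.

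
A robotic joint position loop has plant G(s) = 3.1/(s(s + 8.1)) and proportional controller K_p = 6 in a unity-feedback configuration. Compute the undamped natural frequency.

With unity feedback the closed-loop characteristic equation is s² + 8.1s + 6·3.1 = s² + 8.1s + 18.6 = 0.
So ω_n² = 18.6 ⇒ ω_n = 4.313 rad/s, and ζ = 8.1/(2ω_n) = 0.939.

ω_n = 4.31 rad/s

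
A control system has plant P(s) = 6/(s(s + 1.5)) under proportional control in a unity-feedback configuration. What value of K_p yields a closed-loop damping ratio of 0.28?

K_p = 1.2

Closed-loop characteristic equation: s² + 1.5s + K_p·6 = 0.
So ω_n = √(6K_p) and 2ζω_n = 1.5, giving ζ = 1.5/(2√(6K_p)).
Setting ζ = 0.28: √(6K_p) = 1.5/(2·0.28) = 2.679, so K_p = 7.175/6 = 1.2.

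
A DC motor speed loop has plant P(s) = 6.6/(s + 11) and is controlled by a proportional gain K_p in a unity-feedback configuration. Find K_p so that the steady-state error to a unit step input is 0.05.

Steady-state error for a unit step on this type-0 loop is 1/(1 + K_p·P(0)).
P(0) = 0.6. Require 1/(1 + K_p·0.6) = 0.05, so 1 + 0.6·K_p = 20.
K_p = (20 − 1)/0.6 = 31.7.

K_p = 31.7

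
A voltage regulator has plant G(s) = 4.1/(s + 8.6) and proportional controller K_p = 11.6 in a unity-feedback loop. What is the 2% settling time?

Closed-loop transfer function: T(s) = K_p·G(s)/(1 + K_p·G(s)) = 47.56/(s + 8.6 + 47.56) = 47.56/(s + 56.16).
Time constant τ = 1/56.16 = 0.01781 s, so the 2% settling time is about 4τ = 0.0712 s.

T_s ≈ 0.0712 s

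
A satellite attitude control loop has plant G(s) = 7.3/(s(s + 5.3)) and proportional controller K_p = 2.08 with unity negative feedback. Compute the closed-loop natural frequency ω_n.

With unity feedback the closed-loop characteristic equation is s² + 5.3s + 2.08·7.3 = s² + 5.3s + 15.18 = 0.
Matching s² + 2ζω_n s + ω_n²: ω_n = √15.18 = 3.897 rad/s and 2ζω_n = 5.3, so ζ = 5.3/(2·3.897) = 0.68.

ω_n = 3.9 rad/s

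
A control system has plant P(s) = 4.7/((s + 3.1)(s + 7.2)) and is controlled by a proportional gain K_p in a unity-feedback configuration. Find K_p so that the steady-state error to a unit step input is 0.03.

K_p = 154

For a type-0 loop with proportional control, e_ss = 1/(1 + K_p·P(0)).
P(0) = 0.2106. Require 1/(1 + K_p·0.2106) = 0.03, so 1 + 0.2106·K_p = 33.33.
K_p = (33.33 − 1)/0.2106 = 154.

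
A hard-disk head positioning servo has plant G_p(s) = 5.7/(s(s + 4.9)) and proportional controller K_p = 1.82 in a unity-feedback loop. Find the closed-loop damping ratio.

ζ = 0.761

The closed-loop denominator is s(s+4.9) + 1.82·5.7 = s² + 4.9s + 10.37.
Matching s² + 2ζω_n s + ω_n²: ω_n = √10.37 = 3.221 rad/s and 2ζω_n = 4.9, so ζ = 4.9/(2·3.221) = 0.761.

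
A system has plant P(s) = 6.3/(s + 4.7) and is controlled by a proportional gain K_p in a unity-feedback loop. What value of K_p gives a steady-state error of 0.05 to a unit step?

For a type-0 loop with proportional control, e_ss = 1/(1 + K_p·P(0)).
P(0) = 1.34. Require 1/(1 + K_p·1.34) = 0.05, so 1 + 1.34·K_p = 20.
K_p = (20 − 1)/1.34 = 14.2.

K_p = 14.2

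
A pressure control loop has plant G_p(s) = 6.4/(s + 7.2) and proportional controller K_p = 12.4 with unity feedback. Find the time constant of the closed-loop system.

Closed-loop transfer function: T(s) = K_p·G_p(s)/(1 + K_p·G_p(s)) = 79.36/(s + 7.2 + 79.36) = 79.36/(s + 86.56).
Time constant τ = 1/86.56 = 0.0116 s.

τ = 0.0116 s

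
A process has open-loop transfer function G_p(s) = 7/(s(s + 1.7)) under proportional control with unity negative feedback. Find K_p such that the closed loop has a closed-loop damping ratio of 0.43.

Closed-loop characteristic equation: s² + 1.7s + K_p·7 = 0.
So ω_n = √(7K_p) and 2ζω_n = 1.7, giving ζ = 1.7/(2√(7K_p)).
Setting ζ = 0.43: √(7K_p) = 1.7/(2·0.43) = 1.977, so K_p = 3.908/7 = 0.558.

K_p = 0.558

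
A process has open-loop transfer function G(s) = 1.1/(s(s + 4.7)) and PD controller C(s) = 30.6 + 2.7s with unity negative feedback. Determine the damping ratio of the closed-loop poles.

Forward path: (30.6 + 2.7s)·1.1/(s(s+4.7)). The closed-loop characteristic equation is s² + (4.7 + 1.1·2.7)s + 1.1·30.6 = 0.
That is s² + 7.67s + 33.66 = 0, so ω_n = 5.802 rad/s and ζ = 7.67/(2·5.802) = 0.661.

ζ = 0.661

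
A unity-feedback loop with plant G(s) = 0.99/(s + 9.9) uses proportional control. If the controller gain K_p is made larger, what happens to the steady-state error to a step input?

e_ss = 1/(1 + K_p·G(0)); a larger K_p raises the denominator, so e_ss decreases.

decrease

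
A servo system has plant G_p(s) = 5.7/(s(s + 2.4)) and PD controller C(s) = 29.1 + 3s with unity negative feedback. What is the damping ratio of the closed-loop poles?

Forward path: (29.1 + 3s)·5.7/(s(s+2.4)). The closed-loop characteristic equation is s² + (2.4 + 5.7·3)s + 5.7·29.1 = 0.
That is s² + 19.5s + 165.9 = 0, so ω_n = 12.88 rad/s and ζ = 19.5/(2·12.88) = 0.757.

ζ = 0.757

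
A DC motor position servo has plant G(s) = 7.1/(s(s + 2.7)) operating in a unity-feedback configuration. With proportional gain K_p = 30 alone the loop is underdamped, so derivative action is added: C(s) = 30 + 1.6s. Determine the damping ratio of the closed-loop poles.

Forward path: (30 + 1.6s)·7.1/(s(s+2.7)). The closed-loop characteristic equation is s² + (2.7 + 7.1·1.6)s + 7.1·30 = 0.
That is s² + 14.06s + 213 = 0, so ω_n = 14.59 rad/s and ζ = 14.06/(2·14.59) = 0.4817.

ζ = 0.482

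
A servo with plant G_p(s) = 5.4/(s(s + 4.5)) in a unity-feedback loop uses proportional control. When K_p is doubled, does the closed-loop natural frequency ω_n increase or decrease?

increase

ω_n = √(5.4·K_p), which grows with K_p.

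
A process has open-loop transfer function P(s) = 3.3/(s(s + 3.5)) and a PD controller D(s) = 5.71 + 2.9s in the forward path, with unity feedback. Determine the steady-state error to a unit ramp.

0.186

The loop has one pole at the origin (type 1). Velocity error constant K_v = lim_{s→0} s·D(s)P(s) = 5.71·3.3/3.5 = 5.384.
Steady-state error to a unit ramp: e_ss = 1/K_v = 0.186.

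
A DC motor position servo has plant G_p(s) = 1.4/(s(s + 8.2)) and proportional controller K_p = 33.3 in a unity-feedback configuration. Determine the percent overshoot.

9.45%

Closed-loop characteristic equation: s² + 8.2s + 46.62 = 0, so ω_n = 6.828 rad/s and ζ = 8.2/(2·6.828) = 0.6005.
%OS = 100·exp(−πζ/√(1−ζ²)) = 100·exp(−π·0.6005/√0.6394) = 9.45%.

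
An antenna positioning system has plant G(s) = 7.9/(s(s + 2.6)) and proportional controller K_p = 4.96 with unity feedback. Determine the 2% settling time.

T_s ≈ 3.08 s

From 1 + K_pG(s) = 0: s² + 2.6s + 39.18 = 0 ⇒ ω_n = 6.26, ζ = 0.2077.
2% settling time T_s ≈ 4/(ζω_n) = 4/1.3 = 3.08 s.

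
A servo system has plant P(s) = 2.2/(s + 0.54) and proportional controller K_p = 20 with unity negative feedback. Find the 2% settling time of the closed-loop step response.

T_s ≈ 0.0898 s

Closed-loop transfer function: T(s) = K_p·P(s)/(1 + K_p·P(s)) = 44/(s + 0.54 + 44) = 44/(s + 44.54).
Time constant τ = 1/44.54 = 0.02245 s, so the 2% settling time is about 4τ = 0.0898 s.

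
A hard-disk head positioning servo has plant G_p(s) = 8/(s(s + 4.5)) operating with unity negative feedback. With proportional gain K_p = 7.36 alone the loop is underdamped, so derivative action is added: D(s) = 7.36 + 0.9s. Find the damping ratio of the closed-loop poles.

ζ = 0.762

Forward path: (7.36 + 0.9s)·8/(s(s+4.5)). The closed-loop characteristic equation is s² + (4.5 + 8·0.9)s + 8·7.36 = 0.
That is s² + 11.7s + 58.88 = 0, so ω_n = 7.673 rad/s and ζ = 11.7/(2·7.673) = 0.7624.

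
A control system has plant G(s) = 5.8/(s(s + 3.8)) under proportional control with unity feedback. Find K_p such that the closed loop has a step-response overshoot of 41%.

From %OS = 100·exp(−πζ/√(1−ζ²)) = 41%, ζ = −ln(0.41)/√(π²+ln²(0.41)) = 0.273.
Characteristic equation s² + 3.8s + 5.8K_p = 0 gives ζ = 3.8/(2√(5.8K_p)).
Setting ζ = 0.273: √(5.8K_p) = 3.8/(2·0.273) = 6.959, so K_p = 48.43/5.8 = 8.35.

K_p = 8.35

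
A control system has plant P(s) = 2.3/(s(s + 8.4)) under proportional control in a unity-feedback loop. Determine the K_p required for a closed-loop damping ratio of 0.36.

Closed-loop characteristic equation: s² + 8.4s + K_p·2.3 = 0.
So ω_n = √(2.3K_p) and 2ζω_n = 8.4, giving ζ = 8.4/(2√(2.3K_p)).
Setting ζ = 0.36: √(2.3K_p) = 8.4/(2·0.36) = 11.67, so K_p = 136.1/2.3 = 59.2.

K_p = 59.2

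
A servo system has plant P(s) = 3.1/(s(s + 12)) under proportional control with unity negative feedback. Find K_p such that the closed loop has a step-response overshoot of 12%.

K_p = 37.1

From %OS = 100·exp(−πζ/√(1−ζ²)) = 12%, ζ = −ln(0.12)/√(π²+ln²(0.12)) = 0.5594.
Characteristic equation s² + 12s + 3.1K_p = 0 gives ζ = 12/(2√(3.1K_p)).
Setting ζ = 0.5594: √(3.1K_p) = 12/(2·0.5594) = 10.73, so K_p = 115/3.1 = 37.1.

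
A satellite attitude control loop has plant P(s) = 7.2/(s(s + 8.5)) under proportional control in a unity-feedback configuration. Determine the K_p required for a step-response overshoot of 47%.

K_p = 45.9

From %OS = 100·exp(−πζ/√(1−ζ²)) = 47%, ζ = −ln(0.47)/√(π²+ln²(0.47)) = 0.2337.
Characteristic equation s² + 8.5s + 7.2K_p = 0 gives ζ = 8.5/(2√(7.2K_p)).
Setting ζ = 0.2337: √(7.2K_p) = 8.5/(2·0.2337) = 18.19, so K_p = 330.8/7.2 = 45.9.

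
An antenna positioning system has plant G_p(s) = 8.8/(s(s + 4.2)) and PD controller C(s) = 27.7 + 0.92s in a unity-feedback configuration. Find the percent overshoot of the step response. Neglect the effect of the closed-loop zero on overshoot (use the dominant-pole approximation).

Forward path: (27.7 + 0.92s)·8.8/(s(s+4.2)). The closed-loop characteristic equation is s² + (4.2 + 8.8·0.92)s + 8.8·27.7 = 0.
That is s² + 12.3s + 243.8 = 0, so ω_n = 15.61 rad/s and ζ = 12.3/(2·15.61) = 0.3938.
%OS = 100·exp(−πζ/√(1−ζ²)) = 26%.

26%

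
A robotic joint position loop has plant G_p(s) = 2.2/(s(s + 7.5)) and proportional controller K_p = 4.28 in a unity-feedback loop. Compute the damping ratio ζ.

The closed-loop denominator is s(s+7.5) + 4.28·2.2 = s² + 7.5s + 9.416.
So ω_n² = 9.416 ⇒ ω_n = 3.069 rad/s, and ζ = 7.5/(2ω_n) = 1.22.

ζ = 1.22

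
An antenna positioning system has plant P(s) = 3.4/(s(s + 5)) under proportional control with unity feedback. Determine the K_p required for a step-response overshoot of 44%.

From %OS = 100·exp(−πζ/√(1−ζ²)) = 44%, ζ = −ln(0.44)/√(π²+ln²(0.44)) = 0.2528.
Characteristic equation s² + 5s + 3.4K_p = 0 gives ζ = 5/(2√(3.4K_p)).
Setting ζ = 0.2528: √(3.4K_p) = 5/(2·0.2528) = 9.888, so K_p = 97.77/3.4 = 28.8.

K_p = 28.8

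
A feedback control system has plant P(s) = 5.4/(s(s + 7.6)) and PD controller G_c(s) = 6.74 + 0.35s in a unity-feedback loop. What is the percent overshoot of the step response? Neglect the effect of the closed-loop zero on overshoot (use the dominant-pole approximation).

Forward path: (6.74 + 0.35s)·5.4/(s(s+7.6)). The closed-loop characteristic equation is s² + (7.6 + 5.4·0.35)s + 5.4·6.74 = 0.
That is s² + 9.49s + 36.4 = 0, so ω_n = 6.033 rad/s and ζ = 9.49/(2·6.033) = 0.7865.
%OS = 100·exp(−πζ/√(1−ζ²)) = 1.83%.

1.83%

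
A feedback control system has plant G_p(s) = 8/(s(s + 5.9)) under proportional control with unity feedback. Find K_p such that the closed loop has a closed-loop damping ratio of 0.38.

K_p = 7.53

Closed-loop characteristic equation: s² + 5.9s + K_p·8 = 0.
So ω_n = √(8K_p) and 2ζω_n = 5.9, giving ζ = 5.9/(2√(8K_p)).
Setting ζ = 0.38: √(8K_p) = 5.9/(2·0.38) = 7.763, so K_p = 60.27/8 = 7.53.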